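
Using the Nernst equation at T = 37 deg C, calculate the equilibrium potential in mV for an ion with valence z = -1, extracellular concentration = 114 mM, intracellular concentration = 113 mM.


E = (RT/(zF)) * ln(C_out/C_in)
T = 37 + 273.15 = 310.15 K
E = (8.314 * 310.15 / (-1 * 96485)) * ln(114/113)
E = -0.2355 mV


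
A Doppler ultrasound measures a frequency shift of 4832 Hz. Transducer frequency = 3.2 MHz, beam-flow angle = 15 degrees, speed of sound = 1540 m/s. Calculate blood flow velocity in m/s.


v = fd * c / (2 * f0 * cos(theta))
v = 4832 * 1540 / (2 * 3.2000e+06 * cos(15))
v = 1.204 m/s


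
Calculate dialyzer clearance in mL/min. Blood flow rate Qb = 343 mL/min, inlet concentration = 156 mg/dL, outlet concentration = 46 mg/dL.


K = Qb * (Cb_in - Cb_out) / Cb_in
K = 343 * (156 - 46) / 156
K = 241.9 mL/min


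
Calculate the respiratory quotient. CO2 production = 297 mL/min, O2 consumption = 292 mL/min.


RQ = VCO2 / VO2
RQ = 297 / 292
RQ = 1.017


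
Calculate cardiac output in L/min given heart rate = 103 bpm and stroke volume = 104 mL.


CO = HR * SV
CO = 103 * 104 / 1000
CO = 10.71 L/min


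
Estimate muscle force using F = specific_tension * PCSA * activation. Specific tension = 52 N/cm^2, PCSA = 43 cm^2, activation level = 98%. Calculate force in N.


F = sigma * PCSA * activation
F = 52 * 43 * 0.98
F = 2191 N


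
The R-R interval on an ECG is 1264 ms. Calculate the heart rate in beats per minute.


HR = 60 / RR_interval(s)
RR = 1264 ms = 1.264 s
HR = 60 / 1.264 = 47.47 bpm


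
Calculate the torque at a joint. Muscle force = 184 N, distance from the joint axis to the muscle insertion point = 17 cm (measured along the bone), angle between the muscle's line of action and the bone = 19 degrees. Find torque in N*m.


Torque = F * d * sin(theta)   (moment arm = d*sin(theta))
d = 17 cm = 0.17 m
Torque = 184 * 0.17 * sin(19)
Torque = 10.18 N*m


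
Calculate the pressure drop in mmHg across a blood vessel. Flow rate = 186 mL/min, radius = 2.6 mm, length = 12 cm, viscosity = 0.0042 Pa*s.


dP = 8*mu*L*Q / (pi*r^4)
Q = 186 mL/min = 3.1e-06 m^3/s
dP = 87.0641 Pa = 87.0641 / 133.322 mmHg = 0.653 mmHg


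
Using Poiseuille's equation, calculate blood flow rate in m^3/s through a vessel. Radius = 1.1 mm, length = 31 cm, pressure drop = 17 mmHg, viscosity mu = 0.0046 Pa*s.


Q = pi*r^4*dP / (8*mu*L)
r = 0.0011 m, L = 0.31 m
dP = 17 mmHg = 2266.474 Pa
Q = 9.1382e-07 m^3/s


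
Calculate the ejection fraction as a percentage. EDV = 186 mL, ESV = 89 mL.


SV = EDV - ESV = 186 - 89 = 97 mL
EF = SV/EDV * 100 = 97/186 * 100
EF = 52.15%


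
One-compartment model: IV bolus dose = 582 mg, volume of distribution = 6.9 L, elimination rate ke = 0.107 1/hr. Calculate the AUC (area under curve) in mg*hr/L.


C0 = Dose/Vd = 582/6.9 = 84.3478 mg/L
AUC = C0/ke = 84.3478/0.107
AUC = 788.3 mg*hr/L


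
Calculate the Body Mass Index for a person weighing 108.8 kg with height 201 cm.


BMI = weight / height^2
height = 201 cm = 2.01 m
BMI = 108.8 / 2.01^2
BMI = 26.93 kg/m^2


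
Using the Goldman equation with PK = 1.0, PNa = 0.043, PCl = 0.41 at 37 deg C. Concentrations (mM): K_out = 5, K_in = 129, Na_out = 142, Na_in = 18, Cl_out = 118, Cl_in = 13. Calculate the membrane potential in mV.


Vm = (RT/F)*ln((PK*Ko + PNa*Nao + PCl*Cli)/(PK*Ki + PNa*Nai + PCl*Clo))
Numer = 16.436, Denom = 178.154
Vm = -63.69 mV


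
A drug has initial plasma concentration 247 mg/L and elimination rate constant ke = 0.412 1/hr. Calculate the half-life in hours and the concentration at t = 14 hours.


t_half = ln(2) / ke = 0.693147 / 0.412 = 1.682 hr
C(t) = C0 * exp(-ke*t) = 247 * exp(-0.412*14)
C(14) = 0.7721 mg/L


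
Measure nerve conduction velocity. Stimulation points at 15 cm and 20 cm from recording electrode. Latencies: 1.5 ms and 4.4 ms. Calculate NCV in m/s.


Distance = (20 - 15) / 100 = 0.05 m
dt = (4.4 - 1.5) / 1000 = 0.0029 s
NCV = dist / dt = 17.24 m/s


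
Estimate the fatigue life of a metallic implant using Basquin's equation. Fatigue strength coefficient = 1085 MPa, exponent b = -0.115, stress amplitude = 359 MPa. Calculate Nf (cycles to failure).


sigma_a = sigma_f' * (2Nf)^b
2Nf = (sigma_a/sigma_f')^(1/b)
2Nf = (359/1085)^(1/-0.115)
2Nf = 15025.489
Nf = 7513


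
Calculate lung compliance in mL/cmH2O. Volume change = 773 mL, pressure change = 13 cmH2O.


C = dV / dP
C = 773 / 13
C = 59.46 mL/cmH2O


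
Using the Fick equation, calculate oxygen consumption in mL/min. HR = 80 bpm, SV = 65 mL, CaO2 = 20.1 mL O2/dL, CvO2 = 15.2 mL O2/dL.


CO = HR*SV = 80*65/1000 = 5.2 L/min
a-v O2 diff = 20.1 - 15.2 = 4.9 mL/dL
VO2 = CO * (CaO2-CvO2) * 10 dL/L
VO2 = 5.2 * 4.9 * 10
VO2 = 254.8 mL/min


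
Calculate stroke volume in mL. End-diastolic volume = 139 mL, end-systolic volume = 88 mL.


SV = EDV - ESV
SV = 139 - 88
SV = 51 mL


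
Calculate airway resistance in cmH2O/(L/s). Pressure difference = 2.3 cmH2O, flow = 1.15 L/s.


R = dP / flow
R = 2.3 / 1.15
R = 2 cmH2O/(L/s)


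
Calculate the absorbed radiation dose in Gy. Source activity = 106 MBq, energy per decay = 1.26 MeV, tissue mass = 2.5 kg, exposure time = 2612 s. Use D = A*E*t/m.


A = 106 MBq = 1.0600e+08 Bq
E = 1.26 MeV = 2.01852e-13 J
D = A*E*t/m = 1.0600e+08*2.01852e-13*2612/2.5
D = 0.02235 Gy


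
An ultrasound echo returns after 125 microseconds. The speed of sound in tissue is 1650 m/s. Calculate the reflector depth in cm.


depth = c * t / 2
t = 125 us = 1.2500e-04 s
depth = 1650 * 1.2500e-04 / 2
depth = 0.103125 m = 10.3125 cm


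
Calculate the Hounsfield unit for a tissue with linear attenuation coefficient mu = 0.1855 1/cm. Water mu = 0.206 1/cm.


HU = ((mu_tissue - mu_water) / mu_water) * 1000
HU = ((0.1855 - 0.206) / 0.206) * 1000
HU = -99.51


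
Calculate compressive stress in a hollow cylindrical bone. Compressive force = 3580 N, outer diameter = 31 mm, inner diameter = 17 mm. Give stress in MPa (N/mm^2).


A = pi*(r_o^2 - r_i^2)
r_o = 15.5 mm, r_i = 8.5 mm
A = 527.788 mm^2
sigma = F/A = 3580 / 527.788
sigma = 6.783 MPa


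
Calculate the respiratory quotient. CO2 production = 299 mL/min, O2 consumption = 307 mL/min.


RQ = VCO2 / VO2
RQ = 299 / 307
RQ = 0.9739


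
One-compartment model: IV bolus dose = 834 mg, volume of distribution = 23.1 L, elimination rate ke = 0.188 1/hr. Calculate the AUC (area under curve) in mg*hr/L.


C0 = Dose/Vd = 834/23.1 = 36.1039 mg/L
AUC = C0/ke = 36.1039/0.188
AUC = 192 mg*hr/L


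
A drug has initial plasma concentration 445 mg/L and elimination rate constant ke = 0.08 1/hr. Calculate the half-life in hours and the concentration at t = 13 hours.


t_half = ln(2) / ke = 0.693147 / 0.08 = 8.664 hr
C(t) = C0 * exp(-ke*t) = 445 * exp(-0.08*13)
C(13) = 157.3 mg/L


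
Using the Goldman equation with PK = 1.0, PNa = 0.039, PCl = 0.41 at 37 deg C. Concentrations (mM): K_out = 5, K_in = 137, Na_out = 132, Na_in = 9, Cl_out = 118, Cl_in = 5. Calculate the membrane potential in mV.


Vm = (RT/F)*ln((PK*Ko + PNa*Nao + PCl*Cli)/(PK*Ki + PNa*Nai + PCl*Clo))
Numer = 12.198, Denom = 185.731
Vm = -72.77 mV


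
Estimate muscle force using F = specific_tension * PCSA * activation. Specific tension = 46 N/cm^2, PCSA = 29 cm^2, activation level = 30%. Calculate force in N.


F = sigma * PCSA * activation
F = 46 * 29 * 0.3
F = 400.2 N


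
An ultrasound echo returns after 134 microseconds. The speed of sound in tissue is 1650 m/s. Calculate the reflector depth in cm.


depth = c * t / 2
t = 134 us = 1.3400e-04 s
depth = 1650 * 1.3400e-04 / 2
depth = 0.11055 m = 11.055 cm


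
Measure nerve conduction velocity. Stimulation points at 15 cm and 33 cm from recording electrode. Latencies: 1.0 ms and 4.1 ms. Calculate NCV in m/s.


Distance = (33 - 15) / 100 = 0.18 m
dt = (4.1 - 1.0) / 1000 = 0.0031 s
NCV = dist / dt = 58.06 m/s


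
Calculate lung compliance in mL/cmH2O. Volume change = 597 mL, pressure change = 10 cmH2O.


C = dV / dP
C = 597 / 10
C = 59.7 mL/cmH2O


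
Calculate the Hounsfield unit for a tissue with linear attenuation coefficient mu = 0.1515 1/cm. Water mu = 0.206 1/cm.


HU = ((mu_tissue - mu_water) / mu_water) * 1000
HU = ((0.1515 - 0.206) / 0.206) * 1000
HU = -264.6


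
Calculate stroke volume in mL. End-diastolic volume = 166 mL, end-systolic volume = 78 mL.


SV = EDV - ESV
SV = 166 - 78
SV = 88 mL


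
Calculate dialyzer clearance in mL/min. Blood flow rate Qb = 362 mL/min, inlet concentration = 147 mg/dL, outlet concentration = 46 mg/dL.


K = Qb * (Cb_in - Cb_out) / Cb_in
K = 362 * (147 - 46) / 147
K = 248.7 mL/min


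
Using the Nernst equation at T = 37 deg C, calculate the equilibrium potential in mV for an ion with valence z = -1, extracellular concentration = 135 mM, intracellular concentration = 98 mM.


E = (RT/(zF)) * ln(C_out/C_in)
T = 37 + 273.15 = 310.15 K
E = (8.314 * 310.15 / (-1 * 96485)) * ln(135/98)
E = -8.56 mV


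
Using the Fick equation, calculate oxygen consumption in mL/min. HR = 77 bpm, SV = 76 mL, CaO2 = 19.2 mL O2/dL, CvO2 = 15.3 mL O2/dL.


CO = HR*SV = 77*76/1000 = 5.852 L/min
a-v O2 diff = 19.2 - 15.3 = 3.9 mL/dL
VO2 = CO * (CaO2-CvO2) * 10 dL/L
VO2 = 5.852 * 3.9 * 10
VO2 = 228.2 mL/min


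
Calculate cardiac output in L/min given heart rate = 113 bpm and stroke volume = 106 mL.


CO = HR * SV
CO = 113 * 106 / 1000
CO = 11.98 L/min


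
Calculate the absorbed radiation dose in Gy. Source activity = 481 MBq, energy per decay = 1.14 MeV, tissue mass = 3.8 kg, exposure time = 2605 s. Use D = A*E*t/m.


A = 481 MBq = 4.8100e+08 Bq
E = 1.14 MeV = 1.82628e-13 J
D = A*E*t/m = 4.8100e+08*1.82628e-13*2605/3.8
D = 0.06022 Gy


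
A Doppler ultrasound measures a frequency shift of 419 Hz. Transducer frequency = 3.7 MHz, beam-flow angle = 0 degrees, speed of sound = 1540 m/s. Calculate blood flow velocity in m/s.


v = fd * c / (2 * f0 * cos(theta))
v = 419 * 1540 / (2 * 3.7000e+06 * cos(0))
v = 0.0872 m/s


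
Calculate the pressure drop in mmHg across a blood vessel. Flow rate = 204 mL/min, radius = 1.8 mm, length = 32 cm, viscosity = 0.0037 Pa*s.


dP = 8*mu*L*Q / (pi*r^4)
Q = 204 mL/min = 3.4e-06 m^3/s
dP = 976.519 Pa = 976.519 / 133.322 mmHg = 7.325 mmHg


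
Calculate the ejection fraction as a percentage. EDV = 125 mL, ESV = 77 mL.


SV = EDV - ESV = 125 - 77 = 48 mL
EF = SV/EDV * 100 = 48/125 * 100
EF = 38.4%


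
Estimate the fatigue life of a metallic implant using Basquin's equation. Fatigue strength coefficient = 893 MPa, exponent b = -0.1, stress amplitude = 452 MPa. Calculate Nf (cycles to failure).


sigma_a = sigma_f' * (2Nf)^b
2Nf = (sigma_a/sigma_f')^(1/b)
2Nf = (452/893)^(1/-0.1)
2Nf = 906.00426
Nf = 453


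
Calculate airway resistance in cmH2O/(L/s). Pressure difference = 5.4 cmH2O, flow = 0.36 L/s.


R = dP / flow
R = 5.4 / 0.36
R = 15 cmH2O/(L/s)


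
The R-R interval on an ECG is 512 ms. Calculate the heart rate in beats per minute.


HR = 60 / RR_interval(s)
RR = 512 ms = 0.512 s
HR = 60 / 0.512 = 117.2 bpm


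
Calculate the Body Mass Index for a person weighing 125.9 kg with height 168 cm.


BMI = weight / height^2
height = 168 cm = 1.68 m
BMI = 125.9 / 1.68^2
BMI = 44.61 kg/m^2


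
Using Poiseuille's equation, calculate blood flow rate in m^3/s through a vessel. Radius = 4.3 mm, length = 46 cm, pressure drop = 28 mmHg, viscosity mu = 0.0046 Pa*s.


Q = pi*r^4*dP / (8*mu*L)
r = 0.0043 m, L = 0.46 m
dP = 28 mmHg = 3733.016 Pa
Q = 2.3685e-04 m^3/s


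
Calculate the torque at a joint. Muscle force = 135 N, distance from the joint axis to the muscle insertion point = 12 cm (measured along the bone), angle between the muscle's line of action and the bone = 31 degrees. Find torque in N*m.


Torque = F * d * sin(theta)   (moment arm = d*sin(theta))
d = 12 cm = 0.12 m
Torque = 135 * 0.12 * sin(31)
Torque = 8.344 N*m


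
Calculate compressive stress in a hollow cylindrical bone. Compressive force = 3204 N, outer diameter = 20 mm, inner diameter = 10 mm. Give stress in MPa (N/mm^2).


A = pi*(r_o^2 - r_i^2)
r_o = 10 mm, r_i = 5 mm
A = 235.619 mm^2
sigma = F/A = 3204 / 235.619
sigma = 13.6 MPa


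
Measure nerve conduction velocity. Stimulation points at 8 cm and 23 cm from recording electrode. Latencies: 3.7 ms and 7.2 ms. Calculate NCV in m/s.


Distance = (23 - 8) / 100 = 0.15 m
dt = (7.2 - 3.7) / 1000 = 0.0035 s
NCV = dist / dt = 42.86 m/s


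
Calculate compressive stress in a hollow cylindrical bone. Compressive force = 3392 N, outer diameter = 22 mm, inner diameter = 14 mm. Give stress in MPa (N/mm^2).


A = pi*(r_o^2 - r_i^2)
r_o = 11 mm, r_i = 7 mm
A = 226.195 mm^2
sigma = F/A = 3392 / 226.195
sigma = 15 MPa


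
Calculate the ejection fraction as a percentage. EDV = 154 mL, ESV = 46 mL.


SV = EDV - ESV = 154 - 46 = 108 mL
EF = SV/EDV * 100 = 108/154 * 100
EF = 70.13%


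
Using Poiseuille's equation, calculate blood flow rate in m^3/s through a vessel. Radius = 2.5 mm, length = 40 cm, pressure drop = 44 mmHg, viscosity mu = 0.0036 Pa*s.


Q = pi*r^4*dP / (8*mu*L)
r = 0.0025 m, L = 0.4 m
dP = 44 mmHg = 5866.168 Pa
Q = 6.2490e-05 m^3/s


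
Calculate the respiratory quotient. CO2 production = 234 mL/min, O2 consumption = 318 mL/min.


RQ = VCO2 / VO2
RQ = 234 / 318
RQ = 0.7358


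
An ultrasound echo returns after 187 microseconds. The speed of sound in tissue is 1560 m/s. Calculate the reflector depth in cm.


depth = c * t / 2
t = 187 us = 1.8700e-04 s
depth = 1560 * 1.8700e-04 / 2
depth = 0.14586 m = 14.586 cm


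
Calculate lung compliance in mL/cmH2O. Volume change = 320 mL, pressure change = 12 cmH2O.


C = dV / dP
C = 320 / 12
C = 26.67 mL/cmH2O


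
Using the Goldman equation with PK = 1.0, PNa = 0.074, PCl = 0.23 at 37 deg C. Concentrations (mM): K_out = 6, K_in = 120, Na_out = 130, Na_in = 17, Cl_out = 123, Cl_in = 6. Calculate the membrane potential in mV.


Vm = (RT/F)*ln((PK*Ko + PNa*Nao + PCl*Cli)/(PK*Ki + PNa*Nai + PCl*Clo))
Numer = 17, Denom = 149.548
Vm = -58.11 mV


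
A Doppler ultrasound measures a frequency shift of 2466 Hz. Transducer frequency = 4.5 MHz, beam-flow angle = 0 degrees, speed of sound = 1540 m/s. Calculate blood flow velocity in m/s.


v = fd * c / (2 * f0 * cos(theta))
v = 2466 * 1540 / (2 * 4.5000e+06 * cos(0))
v = 0.422 m/s


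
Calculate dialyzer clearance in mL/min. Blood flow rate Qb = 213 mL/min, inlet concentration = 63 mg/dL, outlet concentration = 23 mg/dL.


K = Qb * (Cb_in - Cb_out) / Cb_in
K = 213 * (63 - 23) / 63
K = 135.2 mL/min


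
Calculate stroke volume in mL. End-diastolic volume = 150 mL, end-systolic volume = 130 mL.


SV = EDV - ESV
SV = 150 - 130
SV = 20 mL


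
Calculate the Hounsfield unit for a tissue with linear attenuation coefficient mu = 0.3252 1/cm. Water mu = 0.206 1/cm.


HU = ((mu_tissue - mu_water) / mu_water) * 1000
HU = ((0.3252 - 0.206) / 0.206) * 1000
HU = 578.6


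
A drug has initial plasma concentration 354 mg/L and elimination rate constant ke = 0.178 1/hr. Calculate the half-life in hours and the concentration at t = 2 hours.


t_half = ln(2) / ke = 0.693147 / 0.178 = 3.894 hr
C(t) = C0 * exp(-ke*t) = 354 * exp(-0.178*2)
C(2) = 248 mg/L


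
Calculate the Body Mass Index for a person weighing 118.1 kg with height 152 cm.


BMI = weight / height^2
height = 152 cm = 1.52 m
BMI = 118.1 / 1.52^2
BMI = 51.12 kg/m^2


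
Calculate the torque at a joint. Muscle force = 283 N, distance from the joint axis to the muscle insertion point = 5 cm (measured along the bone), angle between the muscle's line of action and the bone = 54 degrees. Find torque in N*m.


Torque = F * d * sin(theta)   (moment arm = d*sin(theta))
d = 5 cm = 0.05 m
Torque = 283 * 0.05 * sin(54)
Torque = 11.45 N*m


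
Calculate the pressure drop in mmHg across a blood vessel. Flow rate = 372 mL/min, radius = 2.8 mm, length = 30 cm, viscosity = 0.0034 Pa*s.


dP = 8*mu*L*Q / (pi*r^4)
Q = 372 mL/min = 6.2e-06 m^3/s
dP = 261.999 Pa = 261.999 / 133.322 mmHg = 1.965 mmHg


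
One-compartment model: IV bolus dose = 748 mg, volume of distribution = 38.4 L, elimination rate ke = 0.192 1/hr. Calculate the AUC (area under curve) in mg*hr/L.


C0 = Dose/Vd = 748/38.4 = 19.4792 mg/L
AUC = C0/ke = 19.4792/0.192
AUC = 101.5 mg*hr/L


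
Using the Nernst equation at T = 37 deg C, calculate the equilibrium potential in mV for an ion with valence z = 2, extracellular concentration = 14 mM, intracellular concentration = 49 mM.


E = (RT/(zF)) * ln(C_out/C_in)
T = 37 + 273.15 = 310.15 K
E = (8.314 * 310.15 / (2 * 96485)) * ln(14/49)
E = -16.74 mV


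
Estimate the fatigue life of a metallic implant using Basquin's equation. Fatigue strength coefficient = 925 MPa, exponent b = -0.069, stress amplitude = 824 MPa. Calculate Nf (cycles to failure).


sigma_a = sigma_f' * (2Nf)^b
2Nf = (sigma_a/sigma_f')^(1/b)
2Nf = (824/925)^(1/-0.069)
2Nf = 5.3425265
Nf = 2.671


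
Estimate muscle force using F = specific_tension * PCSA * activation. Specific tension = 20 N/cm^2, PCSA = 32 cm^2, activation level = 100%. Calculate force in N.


F = sigma * PCSA * activation
F = 20 * 32 * 1
F = 640 N


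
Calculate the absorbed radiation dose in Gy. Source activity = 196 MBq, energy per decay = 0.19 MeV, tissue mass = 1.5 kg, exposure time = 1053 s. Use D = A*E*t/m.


A = 196 MBq = 1.9600e+08 Bq
E = 0.19 MeV = 3.0438e-14 J
D = A*E*t/m = 1.9600e+08*3.0438e-14*1053/1.5
D = 0.004188 Gy


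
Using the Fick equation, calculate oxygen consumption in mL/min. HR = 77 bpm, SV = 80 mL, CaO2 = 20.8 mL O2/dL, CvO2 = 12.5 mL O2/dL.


CO = HR*SV = 77*80/1000 = 6.16 L/min
a-v O2 diff = 20.8 - 12.5 = 8.3 mL/dL
VO2 = CO * (CaO2-CvO2) * 10 dL/L
VO2 = 6.16 * 8.3 * 10
VO2 = 511.3 mL/min


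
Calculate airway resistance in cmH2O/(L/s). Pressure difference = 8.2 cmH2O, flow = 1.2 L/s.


R = dP / flow
R = 8.2 / 1.2
R = 6.833 cmH2O/(L/s)


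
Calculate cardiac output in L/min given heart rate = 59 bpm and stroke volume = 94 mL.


CO = HR * SV
CO = 59 * 94 / 1000
CO = 5.546 L/min


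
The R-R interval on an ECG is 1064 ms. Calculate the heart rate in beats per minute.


HR = 60 / RR_interval(s)
RR = 1064 ms = 1.064 s
HR = 60 / 1.064 = 56.39 bpm


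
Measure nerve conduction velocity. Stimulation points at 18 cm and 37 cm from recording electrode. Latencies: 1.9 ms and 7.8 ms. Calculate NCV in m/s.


Distance = (37 - 18) / 100 = 0.19 m
dt = (7.8 - 1.9) / 1000 = 0.0059 s
NCV = dist / dt = 32.2 m/s


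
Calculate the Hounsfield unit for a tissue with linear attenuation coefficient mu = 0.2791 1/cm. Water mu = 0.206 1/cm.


HU = ((mu_tissue - mu_water) / mu_water) * 1000
HU = ((0.2791 - 0.206) / 0.206) * 1000
HU = 354.9


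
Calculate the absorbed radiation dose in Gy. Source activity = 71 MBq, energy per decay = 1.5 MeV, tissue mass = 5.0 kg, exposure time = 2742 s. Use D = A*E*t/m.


A = 71 MBq = 7.1000e+07 Bq
E = 1.5 MeV = 2.403e-13 J
D = A*E*t/m = 7.1000e+07*2.403e-13*2742/5.0
D = 0.009356 Gy


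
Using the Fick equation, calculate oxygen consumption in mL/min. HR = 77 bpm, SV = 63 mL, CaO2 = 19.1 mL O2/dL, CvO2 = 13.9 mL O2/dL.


CO = HR*SV = 77*63/1000 = 4.851 L/min
a-v O2 diff = 19.1 - 13.9 = 5.2 mL/dL
VO2 = CO * (CaO2-CvO2) * 10 dL/L
VO2 = 4.851 * 5.2 * 10
VO2 = 252.3 mL/min


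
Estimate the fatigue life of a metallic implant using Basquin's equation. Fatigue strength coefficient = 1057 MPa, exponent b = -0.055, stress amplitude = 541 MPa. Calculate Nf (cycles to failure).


sigma_a = sigma_f' * (2Nf)^b
2Nf = (sigma_a/sigma_f')^(1/b)
2Nf = (541/1057)^(1/-0.055)
2Nf = 194395.34
Nf = 9.72e+04


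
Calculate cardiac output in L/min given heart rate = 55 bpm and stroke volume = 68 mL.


CO = HR * SV
CO = 55 * 68 / 1000
CO = 3.74 L/min


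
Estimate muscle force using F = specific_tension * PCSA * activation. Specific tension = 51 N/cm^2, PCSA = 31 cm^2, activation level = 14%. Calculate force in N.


F = sigma * PCSA * activation
F = 51 * 31 * 0.14
F = 221.3 N


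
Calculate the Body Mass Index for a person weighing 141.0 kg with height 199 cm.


BMI = weight / height^2
height = 199 cm = 1.99 m
BMI = 141.0 / 1.99^2
BMI = 35.61 kg/m^2


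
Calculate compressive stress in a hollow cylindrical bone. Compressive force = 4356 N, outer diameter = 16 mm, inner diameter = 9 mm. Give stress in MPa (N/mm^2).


A = pi*(r_o^2 - r_i^2)
r_o = 8 mm, r_i = 4.5 mm
A = 137.445 mm^2
sigma = F/A = 4356 / 137.445
sigma = 31.69 MPa


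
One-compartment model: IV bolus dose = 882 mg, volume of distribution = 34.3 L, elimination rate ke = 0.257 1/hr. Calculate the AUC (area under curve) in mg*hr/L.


C0 = Dose/Vd = 882/34.3 = 25.7143 mg/L
AUC = C0/ke = 25.7143/0.257
AUC = 100.1 mg*hr/L


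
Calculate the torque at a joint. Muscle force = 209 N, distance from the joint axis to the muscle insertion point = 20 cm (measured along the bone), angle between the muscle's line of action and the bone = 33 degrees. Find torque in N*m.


Torque = F * d * sin(theta)   (moment arm = d*sin(theta))
d = 20 cm = 0.2 m
Torque = 209 * 0.2 * sin(33)
Torque = 22.77 N*m


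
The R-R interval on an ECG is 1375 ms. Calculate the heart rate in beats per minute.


HR = 60 / RR_interval(s)
RR = 1375 ms = 1.375 s
HR = 60 / 1.375 = 43.64 bpm


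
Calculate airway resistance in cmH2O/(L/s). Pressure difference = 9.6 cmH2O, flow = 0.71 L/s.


R = dP / flow
R = 9.6 / 0.71
R = 13.52 cmH2O/(L/s)


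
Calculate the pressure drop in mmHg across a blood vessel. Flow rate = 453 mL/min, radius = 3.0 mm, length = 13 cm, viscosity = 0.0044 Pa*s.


dP = 8*mu*L*Q / (pi*r^4)
Q = 453 mL/min = 7.55e-06 m^3/s
dP = 135.768 Pa = 135.768 / 133.322 mmHg = 1.018 mmHg


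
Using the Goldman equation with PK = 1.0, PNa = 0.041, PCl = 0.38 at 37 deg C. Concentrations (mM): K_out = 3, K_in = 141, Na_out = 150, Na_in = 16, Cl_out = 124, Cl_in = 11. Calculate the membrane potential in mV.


Vm = (RT/F)*ln((PK*Ko + PNa*Nao + PCl*Cli)/(PK*Ki + PNa*Nai + PCl*Clo))
Numer = 13.33, Denom = 188.776
Vm = -70.84 mV


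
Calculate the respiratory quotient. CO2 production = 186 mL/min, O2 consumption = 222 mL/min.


RQ = VCO2 / VO2
RQ = 186 / 222
RQ = 0.8378


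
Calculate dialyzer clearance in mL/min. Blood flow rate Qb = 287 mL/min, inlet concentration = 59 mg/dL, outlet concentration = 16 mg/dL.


K = Qb * (Cb_in - Cb_out) / Cb_in
K = 287 * (59 - 16) / 59
K = 209.2 mL/min


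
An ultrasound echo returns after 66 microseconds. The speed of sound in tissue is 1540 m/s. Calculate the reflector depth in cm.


depth = c * t / 2
t = 66 us = 6.6000e-05 s
depth = 1540 * 6.6000e-05 / 2
depth = 0.05082 m = 5.082 cm


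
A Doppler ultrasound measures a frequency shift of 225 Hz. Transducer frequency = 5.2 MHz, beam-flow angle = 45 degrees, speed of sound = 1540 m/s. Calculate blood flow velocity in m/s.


v = fd * c / (2 * f0 * cos(theta))
v = 225 * 1540 / (2 * 5.2000e+06 * cos(45))
v = 0.04712 m/s


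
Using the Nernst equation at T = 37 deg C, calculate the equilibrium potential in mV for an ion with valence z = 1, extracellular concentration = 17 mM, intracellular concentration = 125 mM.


E = (RT/(zF)) * ln(C_out/C_in)
T = 37 + 273.15 = 310.15 K
E = (8.314 * 310.15 / (1 * 96485)) * ln(17/125)
E = -53.32 mV


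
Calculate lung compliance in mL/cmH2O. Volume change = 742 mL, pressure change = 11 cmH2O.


C = dV / dP
C = 742 / 11
C = 67.45 mL/cmH2O


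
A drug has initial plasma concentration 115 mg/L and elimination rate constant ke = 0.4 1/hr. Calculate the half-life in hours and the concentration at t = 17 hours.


t_half = ln(2) / ke = 0.693147 / 0.4 = 1.733 hr
C(t) = C0 * exp(-ke*t) = 115 * exp(-0.4*17)
C(17) = 0.1281 mg/L


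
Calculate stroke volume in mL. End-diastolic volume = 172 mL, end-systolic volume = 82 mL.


SV = EDV - ESV
SV = 172 - 82
SV = 90 mL


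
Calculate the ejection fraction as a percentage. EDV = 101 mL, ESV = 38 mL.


SV = EDV - ESV = 101 - 38 = 63 mL
EF = SV/EDV * 100 = 63/101 * 100
EF = 62.38%


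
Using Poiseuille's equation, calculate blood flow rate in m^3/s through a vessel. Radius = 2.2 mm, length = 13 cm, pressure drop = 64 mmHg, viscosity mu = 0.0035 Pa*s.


Q = pi*r^4*dP / (8*mu*L)
r = 0.0022 m, L = 0.13 m
dP = 64 mmHg = 8532.608 Pa
Q = 1.7251e-04 m^3/s


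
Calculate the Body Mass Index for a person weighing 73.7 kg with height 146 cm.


BMI = weight / height^2
height = 146 cm = 1.46 m
BMI = 73.7 / 1.46^2
BMI = 34.57 kg/m^2


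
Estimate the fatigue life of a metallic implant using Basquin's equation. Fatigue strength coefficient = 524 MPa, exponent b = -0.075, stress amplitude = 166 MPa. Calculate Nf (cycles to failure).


sigma_a = sigma_f' * (2Nf)^b
2Nf = (sigma_a/sigma_f')^(1/b)
2Nf = (166/524)^(1/-0.075)
2Nf = 4532202.6
Nf = 2.2661e+06


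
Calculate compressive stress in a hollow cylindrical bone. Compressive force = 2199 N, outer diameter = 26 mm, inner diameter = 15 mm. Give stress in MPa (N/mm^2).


A = pi*(r_o^2 - r_i^2)
r_o = 13 mm, r_i = 7.5 mm
A = 354.215 mm^2
sigma = F/A = 2199 / 354.215
sigma = 6.208 MPa


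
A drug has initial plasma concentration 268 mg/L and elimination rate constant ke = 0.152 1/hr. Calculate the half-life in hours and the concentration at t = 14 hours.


t_half = ln(2) / ke = 0.693147 / 0.152 = 4.56 hr
C(t) = C0 * exp(-ke*t) = 268 * exp(-0.152*14)
C(14) = 31.91 mg/L


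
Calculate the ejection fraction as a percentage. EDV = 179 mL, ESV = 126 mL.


SV = EDV - ESV = 179 - 126 = 53 mL
EF = SV/EDV * 100 = 53/179 * 100
EF = 29.61%


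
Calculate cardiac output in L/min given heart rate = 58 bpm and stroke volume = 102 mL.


CO = HR * SV
CO = 58 * 102 / 1000
CO = 5.916 L/min


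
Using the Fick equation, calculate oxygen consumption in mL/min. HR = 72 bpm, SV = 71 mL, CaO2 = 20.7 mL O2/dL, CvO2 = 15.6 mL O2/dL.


CO = HR*SV = 72*71/1000 = 5.112 L/min
a-v O2 diff = 20.7 - 15.6 = 5.1 mL/dL
VO2 = CO * (CaO2-CvO2) * 10 dL/L
VO2 = 5.112 * 5.1 * 10
VO2 = 260.7 mL/min


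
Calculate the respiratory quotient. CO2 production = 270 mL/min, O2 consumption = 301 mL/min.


RQ = VCO2 / VO2
RQ = 270 / 301
RQ = 0.897


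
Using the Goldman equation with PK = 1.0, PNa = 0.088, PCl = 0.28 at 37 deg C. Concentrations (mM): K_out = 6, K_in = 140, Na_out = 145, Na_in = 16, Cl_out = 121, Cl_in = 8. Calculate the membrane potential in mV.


Vm = (RT/F)*ln((PK*Ko + PNa*Nao + PCl*Cli)/(PK*Ki + PNa*Nai + PCl*Clo))
Numer = 21, Denom = 175.288
Vm = -56.71 mV


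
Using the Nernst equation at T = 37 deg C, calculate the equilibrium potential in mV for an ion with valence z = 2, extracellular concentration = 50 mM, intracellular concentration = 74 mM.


E = (RT/(zF)) * ln(C_out/C_in)
T = 37 + 273.15 = 310.15 K
E = (8.314 * 310.15 / (2 * 96485)) * ln(50/74)
E = -5.239 mV


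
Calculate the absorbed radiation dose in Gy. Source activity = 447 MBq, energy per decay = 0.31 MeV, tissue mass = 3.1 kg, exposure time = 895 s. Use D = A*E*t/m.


A = 447 MBq = 4.4700e+08 Bq
E = 0.31 MeV = 4.9662e-14 J
D = A*E*t/m = 4.4700e+08*4.9662e-14*895/3.1
D = 0.006409 Gy


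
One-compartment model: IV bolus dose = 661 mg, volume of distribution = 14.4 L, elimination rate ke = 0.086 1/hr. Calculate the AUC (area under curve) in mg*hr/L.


C0 = Dose/Vd = 661/14.4 = 45.9028 mg/L
AUC = C0/ke = 45.9028/0.086
AUC = 533.8 mg*hr/L


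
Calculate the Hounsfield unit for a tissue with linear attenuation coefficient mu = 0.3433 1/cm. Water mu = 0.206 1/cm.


HU = ((mu_tissue - mu_water) / mu_water) * 1000
HU = ((0.3433 - 0.206) / 0.206) * 1000
HU = 666.5


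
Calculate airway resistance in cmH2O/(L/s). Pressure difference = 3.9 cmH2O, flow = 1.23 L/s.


R = dP / flow
R = 3.9 / 1.23
R = 3.171 cmH2O/(L/s)


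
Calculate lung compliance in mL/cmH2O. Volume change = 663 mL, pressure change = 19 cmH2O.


C = dV / dP
C = 663 / 19
C = 34.89 mL/cmH2O


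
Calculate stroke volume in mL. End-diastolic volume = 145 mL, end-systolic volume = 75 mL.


SV = EDV - ESV
SV = 145 - 75
SV = 70 mL


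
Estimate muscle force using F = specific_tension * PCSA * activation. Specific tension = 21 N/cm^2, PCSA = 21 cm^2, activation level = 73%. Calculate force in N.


F = sigma * PCSA * activation
F = 21 * 21 * 0.73
F = 321.9 N


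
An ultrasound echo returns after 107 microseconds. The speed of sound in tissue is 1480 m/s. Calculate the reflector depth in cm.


depth = c * t / 2
t = 107 us = 1.0700e-04 s
depth = 1480 * 1.0700e-04 / 2
depth = 0.07918 m = 7.918 cm


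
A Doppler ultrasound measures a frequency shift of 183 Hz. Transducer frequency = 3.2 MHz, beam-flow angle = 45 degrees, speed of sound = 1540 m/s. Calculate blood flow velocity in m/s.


v = fd * c / (2 * f0 * cos(theta))
v = 183 * 1540 / (2 * 3.2000e+06 * cos(45))
v = 0.06227 m/s


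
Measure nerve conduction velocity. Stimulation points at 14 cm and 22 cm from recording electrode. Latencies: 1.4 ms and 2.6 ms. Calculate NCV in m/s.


Distance = (22 - 14) / 100 = 0.08 m
dt = (2.6 - 1.4) / 1000 = 0.0012 s
NCV = dist / dt = 66.67 m/s


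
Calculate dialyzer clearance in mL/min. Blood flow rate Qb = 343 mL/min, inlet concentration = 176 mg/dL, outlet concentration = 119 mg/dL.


K = Qb * (Cb_in - Cb_out) / Cb_in
K = 343 * (176 - 119) / 176
K = 111.1 mL/min


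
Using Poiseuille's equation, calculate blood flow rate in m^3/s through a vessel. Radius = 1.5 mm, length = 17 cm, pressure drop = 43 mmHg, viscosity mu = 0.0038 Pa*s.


Q = pi*r^4*dP / (8*mu*L)
r = 0.0015 m, L = 0.17 m
dP = 43 mmHg = 5732.846 Pa
Q = 1.7643e-05 m^3/s


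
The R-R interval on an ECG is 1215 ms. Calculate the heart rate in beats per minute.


HR = 60 / RR_interval(s)
RR = 1215 ms = 1.215 s
HR = 60 / 1.215 = 49.38 bpm


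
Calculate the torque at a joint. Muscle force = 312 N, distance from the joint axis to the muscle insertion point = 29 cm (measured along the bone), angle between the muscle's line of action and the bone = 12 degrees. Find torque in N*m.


Torque = F * d * sin(theta)   (moment arm = d*sin(theta))
d = 29 cm = 0.29 m
Torque = 312 * 0.29 * sin(12)
Torque = 18.81 N*m


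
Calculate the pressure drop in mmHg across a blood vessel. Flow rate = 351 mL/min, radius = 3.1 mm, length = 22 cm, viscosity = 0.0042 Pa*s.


dP = 8*mu*L*Q / (pi*r^4)
Q = 351 mL/min = 5.85e-06 m^3/s
dP = 149.046 Pa = 149.046 / 133.322 mmHg = 1.118 mmHg


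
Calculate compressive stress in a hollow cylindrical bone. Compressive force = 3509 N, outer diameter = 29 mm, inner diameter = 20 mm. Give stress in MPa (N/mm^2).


A = pi*(r_o^2 - r_i^2)
r_o = 14.5 mm, r_i = 10 mm
A = 346.361 mm^2
sigma = F/A = 3509 / 346.361
sigma = 10.13 MPa


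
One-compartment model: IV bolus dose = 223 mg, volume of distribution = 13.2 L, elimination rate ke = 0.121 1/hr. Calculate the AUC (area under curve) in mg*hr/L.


C0 = Dose/Vd = 223/13.2 = 16.8939 mg/L
AUC = C0/ke = 16.8939/0.121
AUC = 139.6 mg*hr/L


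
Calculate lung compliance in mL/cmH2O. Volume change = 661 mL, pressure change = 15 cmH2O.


C = dV / dP
C = 661 / 15
C = 44.07 mL/cmH2O


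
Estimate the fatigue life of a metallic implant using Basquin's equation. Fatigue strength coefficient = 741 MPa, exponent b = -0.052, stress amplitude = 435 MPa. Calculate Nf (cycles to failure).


sigma_a = sigma_f' * (2Nf)^b
2Nf = (sigma_a/sigma_f')^(1/b)
2Nf = (435/741)^(1/-0.052)
2Nf = 28095.3
Nf = 1.405e+04


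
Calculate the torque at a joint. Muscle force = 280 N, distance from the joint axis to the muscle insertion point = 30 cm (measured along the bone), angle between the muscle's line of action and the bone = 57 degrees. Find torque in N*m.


Torque = F * d * sin(theta)   (moment arm = d*sin(theta))
d = 30 cm = 0.3 m
Torque = 280 * 0.3 * sin(57)
Torque = 70.45 N*m


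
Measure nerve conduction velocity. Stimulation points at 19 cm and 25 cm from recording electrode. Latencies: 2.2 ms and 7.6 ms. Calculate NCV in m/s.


Distance = (25 - 19) / 100 = 0.06 m
dt = (7.6 - 2.2) / 1000 = 0.0054 s
NCV = dist / dt = 11.11 m/s


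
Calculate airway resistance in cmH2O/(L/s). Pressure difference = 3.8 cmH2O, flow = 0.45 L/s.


R = dP / flow
R = 3.8 / 0.45
R = 8.444 cmH2O/(L/s)


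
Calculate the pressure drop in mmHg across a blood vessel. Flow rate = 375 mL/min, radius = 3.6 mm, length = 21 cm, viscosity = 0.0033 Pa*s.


dP = 8*mu*L*Q / (pi*r^4)
Q = 375 mL/min = 6.25e-06 m^3/s
dP = 65.6664 Pa = 65.6664 / 133.322 mmHg = 0.4925 mmHg


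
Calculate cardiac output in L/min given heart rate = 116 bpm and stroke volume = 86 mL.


CO = HR * SV
CO = 116 * 86 / 1000
CO = 9.976 L/min


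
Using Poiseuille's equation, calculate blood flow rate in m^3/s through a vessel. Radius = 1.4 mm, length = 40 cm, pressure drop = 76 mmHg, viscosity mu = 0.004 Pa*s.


Q = pi*r^4*dP / (8*mu*L)
r = 0.0014 m, L = 0.4 m
dP = 76 mmHg = 10132.472 Pa
Q = 9.5536e-06 m^3/s


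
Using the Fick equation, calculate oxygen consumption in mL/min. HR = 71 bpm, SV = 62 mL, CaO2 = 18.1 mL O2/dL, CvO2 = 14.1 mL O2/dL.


CO = HR*SV = 71*62/1000 = 4.402 L/min
a-v O2 diff = 18.1 - 14.1 = 4 mL/dL
VO2 = CO * (CaO2-CvO2) * 10 dL/L
VO2 = 4.402 * 4 * 10
VO2 = 176.1 mL/min


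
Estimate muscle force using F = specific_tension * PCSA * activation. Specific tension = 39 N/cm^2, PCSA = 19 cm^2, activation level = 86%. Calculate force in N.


F = sigma * PCSA * activation
F = 39 * 19 * 0.86
F = 637.3 N


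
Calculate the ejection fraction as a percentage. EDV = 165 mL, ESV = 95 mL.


SV = EDV - ESV = 165 - 95 = 70 mL
EF = SV/EDV * 100 = 70/165 * 100
EF = 42.42%


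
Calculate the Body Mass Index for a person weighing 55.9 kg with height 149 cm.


BMI = weight / height^2
height = 149 cm = 1.49 m
BMI = 55.9 / 1.49^2
BMI = 25.18 kg/m^2


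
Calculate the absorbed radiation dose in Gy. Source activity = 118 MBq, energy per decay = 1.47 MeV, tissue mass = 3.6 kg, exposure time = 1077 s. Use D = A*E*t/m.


A = 118 MBq = 1.1800e+08 Bq
E = 1.47 MeV = 2.35494e-13 J
D = A*E*t/m = 1.1800e+08*2.35494e-13*1077/3.6
D = 0.008313 Gy


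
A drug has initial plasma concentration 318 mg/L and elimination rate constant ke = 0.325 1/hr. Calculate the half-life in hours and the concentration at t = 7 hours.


t_half = ln(2) / ke = 0.693147 / 0.325 = 2.133 hr
C(t) = C0 * exp(-ke*t) = 318 * exp(-0.325*7)
C(7) = 32.69 mg/L


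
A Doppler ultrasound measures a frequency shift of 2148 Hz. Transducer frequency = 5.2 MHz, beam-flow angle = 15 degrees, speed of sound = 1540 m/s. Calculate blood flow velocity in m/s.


v = fd * c / (2 * f0 * cos(theta))
v = 2148 * 1540 / (2 * 5.2000e+06 * cos(15))
v = 0.3293 m/s


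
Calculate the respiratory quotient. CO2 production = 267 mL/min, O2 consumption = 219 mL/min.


RQ = VCO2 / VO2
RQ = 267 / 219
RQ = 1.219


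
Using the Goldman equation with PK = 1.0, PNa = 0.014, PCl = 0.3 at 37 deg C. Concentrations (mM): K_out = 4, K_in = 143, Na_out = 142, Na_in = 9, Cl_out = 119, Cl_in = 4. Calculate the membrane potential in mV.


Vm = (RT/F)*ln((PK*Ko + PNa*Nao + PCl*Cli)/(PK*Ki + PNa*Nai + PCl*Clo))
Numer = 7.188, Denom = 178.826
Vm = -85.9 mV


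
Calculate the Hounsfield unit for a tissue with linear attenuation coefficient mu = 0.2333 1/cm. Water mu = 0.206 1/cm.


HU = ((mu_tissue - mu_water) / mu_water) * 1000
HU = ((0.2333 - 0.206) / 0.206) * 1000
HU = 132.5


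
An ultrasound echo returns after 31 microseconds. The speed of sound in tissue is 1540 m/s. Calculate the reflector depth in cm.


depth = c * t / 2
t = 31 us = 3.1000e-05 s
depth = 1540 * 3.1000e-05 / 2
depth = 0.02387 m = 2.387 cm


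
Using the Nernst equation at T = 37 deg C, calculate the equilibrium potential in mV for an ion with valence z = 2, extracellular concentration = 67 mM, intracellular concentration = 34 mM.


E = (RT/(zF)) * ln(C_out/C_in)
T = 37 + 273.15 = 310.15 K
E = (8.314 * 310.15 / (2 * 96485)) * ln(67/34)
E = 9.064 mV


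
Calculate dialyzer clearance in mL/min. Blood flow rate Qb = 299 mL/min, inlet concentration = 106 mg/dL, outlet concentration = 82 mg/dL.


K = Qb * (Cb_in - Cb_out) / Cb_in
K = 299 * (106 - 82) / 106
K = 67.7 mL/min


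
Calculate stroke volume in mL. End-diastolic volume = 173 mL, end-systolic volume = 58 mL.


SV = EDV - ESV
SV = 173 - 58
SV = 115 mL


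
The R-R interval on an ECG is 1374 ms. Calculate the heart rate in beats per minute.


HR = 60 / RR_interval(s)
RR = 1374 ms = 1.374 s
HR = 60 / 1.374 = 43.67 bpm


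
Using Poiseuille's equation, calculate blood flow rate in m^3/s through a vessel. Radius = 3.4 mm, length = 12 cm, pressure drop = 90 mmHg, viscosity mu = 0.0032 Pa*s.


Q = pi*r^4*dP / (8*mu*L)
r = 0.0034 m, L = 0.12 m
dP = 90 mmHg = 11998.98 Pa
Q = 0.00164 m^3/s


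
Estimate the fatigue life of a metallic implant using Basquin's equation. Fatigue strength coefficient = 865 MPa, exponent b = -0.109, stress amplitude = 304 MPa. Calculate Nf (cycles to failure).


sigma_a = sigma_f' * (2Nf)^b
2Nf = (sigma_a/sigma_f')^(1/b)
2Nf = (304/865)^(1/-0.109)
2Nf = 14670.509
Nf = 7335


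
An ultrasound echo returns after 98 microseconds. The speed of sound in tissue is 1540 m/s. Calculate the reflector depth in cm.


depth = c * t / 2
t = 98 us = 9.8000e-05 s
depth = 1540 * 9.8000e-05 / 2
depth = 0.07546 m = 7.546 cm


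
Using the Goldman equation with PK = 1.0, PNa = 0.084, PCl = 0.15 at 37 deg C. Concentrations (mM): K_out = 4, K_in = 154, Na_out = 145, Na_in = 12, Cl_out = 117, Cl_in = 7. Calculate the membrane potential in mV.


Vm = (RT/F)*ln((PK*Ko + PNa*Nao + PCl*Cli)/(PK*Ki + PNa*Nai + PCl*Clo))
Numer = 17.23, Denom = 172.558
Vm = -61.58 mV


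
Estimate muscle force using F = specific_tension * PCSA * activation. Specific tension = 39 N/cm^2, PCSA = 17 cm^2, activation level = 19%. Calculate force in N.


F = sigma * PCSA * activation
F = 39 * 17 * 0.19
F = 126 N


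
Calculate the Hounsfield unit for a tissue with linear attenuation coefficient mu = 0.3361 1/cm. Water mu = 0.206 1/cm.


HU = ((mu_tissue - mu_water) / mu_water) * 1000
HU = ((0.3361 - 0.206) / 0.206) * 1000
HU = 631.6


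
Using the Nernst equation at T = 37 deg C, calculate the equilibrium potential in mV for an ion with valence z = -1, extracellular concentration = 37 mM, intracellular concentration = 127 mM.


E = (RT/(zF)) * ln(C_out/C_in)
T = 37 + 273.15 = 310.15 K
E = (8.314 * 310.15 / (-1 * 96485)) * ln(37/127)
E = 32.96 mV


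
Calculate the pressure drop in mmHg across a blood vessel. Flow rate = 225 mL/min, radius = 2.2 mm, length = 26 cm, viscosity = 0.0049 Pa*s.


dP = 8*mu*L*Q / (pi*r^4)
Q = 225 mL/min = 3.75e-06 m^3/s
dP = 519.338 Pa = 519.338 / 133.322 mmHg = 3.895 mmHg


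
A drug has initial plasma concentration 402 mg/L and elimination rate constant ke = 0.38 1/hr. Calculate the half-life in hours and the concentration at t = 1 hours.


t_half = ln(2) / ke = 0.693147 / 0.38 = 1.824 hr
C(t) = C0 * exp(-ke*t) = 402 * exp(-0.38*1)
C(1) = 274.9 mg/L


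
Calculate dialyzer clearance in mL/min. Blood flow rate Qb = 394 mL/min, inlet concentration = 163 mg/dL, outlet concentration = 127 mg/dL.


K = Qb * (Cb_in - Cb_out) / Cb_in
K = 394 * (163 - 127) / 163
K = 87.02 mL/min


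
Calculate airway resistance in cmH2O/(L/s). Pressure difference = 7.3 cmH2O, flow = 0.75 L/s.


R = dP / flow
R = 7.3 / 0.75
R = 9.733 cmH2O/(L/s)


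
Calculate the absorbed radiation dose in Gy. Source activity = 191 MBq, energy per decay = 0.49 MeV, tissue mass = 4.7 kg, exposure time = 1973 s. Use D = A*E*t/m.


A = 191 MBq = 1.9100e+08 Bq
E = 0.49 MeV = 7.8498e-14 J
D = A*E*t/m = 1.9100e+08*7.8498e-14*1973/4.7
D = 0.006294 Gy
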